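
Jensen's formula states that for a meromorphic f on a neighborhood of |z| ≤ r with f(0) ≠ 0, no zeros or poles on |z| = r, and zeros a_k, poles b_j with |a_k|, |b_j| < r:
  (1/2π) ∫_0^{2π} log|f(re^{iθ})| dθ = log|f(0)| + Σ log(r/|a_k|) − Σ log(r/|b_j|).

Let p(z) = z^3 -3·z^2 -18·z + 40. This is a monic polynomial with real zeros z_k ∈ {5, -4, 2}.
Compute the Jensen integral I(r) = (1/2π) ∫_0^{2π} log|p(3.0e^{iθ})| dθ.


Zeros: -4, 2, 5; r = 3.0.
Inside |z| < r: 2. Outside (|z| ≥ r): -4, 5.
p(0) = 40, so log|p(0)| = log(40) = 3.6889.
Apply Jensen: I(r) = log|p(0)| + Σ_k log(r/|z_k|), summed over zeros inside |z| < r.
  log(r/|z_k|) for z_k = 2: log(3.0/2) = 0.4055
  Outside zeros (-4, 5) contribute nothing to the Jensen sum.
Sum over inside zeros: 0.4055.
I(r) = log|p(0)| + (inside sum) = 3.6889 + 0.4055 = 4.0943.
Note: since some zeros are outside |z| ≤ r, the simplified n·log(r) form does NOT apply — only the inside zeros contribute.

I(r) ≈ 4.0943.


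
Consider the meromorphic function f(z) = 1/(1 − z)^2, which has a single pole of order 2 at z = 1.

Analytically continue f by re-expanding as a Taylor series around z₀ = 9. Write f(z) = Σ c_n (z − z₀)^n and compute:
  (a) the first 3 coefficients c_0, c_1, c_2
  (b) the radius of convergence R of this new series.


Let w = z − z₀, so z = z₀ + w.
Then 1 − z = 1 − (z₀ + w) = (1 − z₀) − w = -8 − w.
f(z) = 1/(-8 − w)^2 = (1/(-8)^2) · (1 − w/(-8))^{−2}.
By the binomial series (1−u)^{−2} = Σ_{n≥0} C(n+1, 1) u^n for |u|<1, with u = w/(-8):
  c_n = C(n+1, 1) / (-8)^(n+2).
  c_0 = 1/(-8)^2 = 1/64.
  c_1 = 2/(-8)^3 = -1/256.
  c_2 = 3/(-8)^4 = 3/4096.
The series is valid for |w/d| < 1, i.e. |z − z₀| < |d|.
Radius of convergence: R = |1 − z₀| = |-8| = 8 (distance from z₀ to the singularity z = 1).

c_0 = 1/64, c_1 = -1/256, c_2 = 3/4096; R = 8.


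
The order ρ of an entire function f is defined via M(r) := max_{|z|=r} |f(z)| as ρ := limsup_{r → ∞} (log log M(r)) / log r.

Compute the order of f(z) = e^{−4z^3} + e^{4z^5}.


Each summand is entire of order 3 and 5 respectively (as in the single-exponential case). The order of a sum is at most the max of the orders, so ρ ≤ 5. For the lower bound: on |z|=r choose arg z so that 4z^5 is real positive; then |e^{4z^5}| = e^{4r^5} while |e^{-4z^3}| ≤ e^{4r^3} = o(e^{4r^5}). So |f| ≥ e^{4r^5}(1 − o(1)) and ρ ≥ 5. Hence ρ = max(3, 5) = 5.
Therefore ρ = 5.

Order ρ = 5.


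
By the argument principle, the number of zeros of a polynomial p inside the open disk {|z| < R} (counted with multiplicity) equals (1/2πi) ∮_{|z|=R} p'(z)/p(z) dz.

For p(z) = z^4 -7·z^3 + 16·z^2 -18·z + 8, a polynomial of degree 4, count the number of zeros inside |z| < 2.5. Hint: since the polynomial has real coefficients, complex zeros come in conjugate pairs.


The zeros of p are: (1 + 1i), (1 - 1i), 4, 1.
Their magnitudes are: 1.414, 1.414, 4, 1.
Zeros with |z| < R = 2.5: (1 + 1i), (1 - 1i), 1.
Count = 3.
By the argument principle, (1/2πi) ∮_{|z|=R} p'(z)/p(z) dz equals exactly this count.

Number of zeros inside |z| < 2.5: 3.


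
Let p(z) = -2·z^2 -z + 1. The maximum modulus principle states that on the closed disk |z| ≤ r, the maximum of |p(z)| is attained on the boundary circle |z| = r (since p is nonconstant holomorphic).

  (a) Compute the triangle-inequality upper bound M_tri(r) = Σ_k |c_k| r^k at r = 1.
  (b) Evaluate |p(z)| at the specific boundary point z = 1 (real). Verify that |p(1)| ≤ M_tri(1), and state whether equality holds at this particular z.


Coefficients: c_0 = 1, c_1 = -1, c_2 = -2. Radius r = 1.
Part (a). Triangle bound: M_tri(r) = Σ_k |c_k| r^k
  = |1|·1^0 + |-1|·1^1 + |-2|·1^2
  = 1 + 1 + 2 = 4.
This bounds M(r) := max_{|z|=r} |p(z)| from above; equality holds iff all terms c_k z^k can be made to align in phase at a single z on |z|=r.
Part (b). At z = 1 (real, on the circle |z| = r):
  p(1) = (1)·1^0 + (-1)·1^1 + (-2)·1^2 = -2.
  |p(1)| = 2.
Check: |p(1)| = 2 ≤ 4 = M_tri(1). ✓ Equality does not hold at z = 1 (the coefficients have mixed signs, so the terms do not all align in phase there).

M_tri(1) = 4; |p(1)| = 2; equality at z=1: no.


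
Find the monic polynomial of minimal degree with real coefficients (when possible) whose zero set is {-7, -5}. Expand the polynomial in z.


The polynomial is p(z) = ∏_{α ∈ S} (z − α), where S = {-7, -5}.
Expanding the product yields: p(z) = z^2 + 12·z + 35.
The resulting polynomial has degree 2 and real coefficients as required.

p(z) = z^2 + 12·z + 35.


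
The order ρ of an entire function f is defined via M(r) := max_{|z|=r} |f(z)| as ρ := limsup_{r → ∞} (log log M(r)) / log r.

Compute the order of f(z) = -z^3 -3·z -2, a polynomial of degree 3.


|f(z)| ≤ Σ|c_k|·r^k = O(r^3) as r → ∞. Polynomial growth is O(e^{r^ε}) for every ε > 0 (since r^3/e^{r^ε} → 0), so ρ ≤ ε for all ε > 0, i.e. ρ = 0. Every nonconstant polynomial has order 0.
Therefore ρ = 0.

Order ρ = 0.


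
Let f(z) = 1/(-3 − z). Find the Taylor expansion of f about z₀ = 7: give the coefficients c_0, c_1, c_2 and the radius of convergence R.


Let w = z − z₀, so z = z₀ + w.
Then -3 − z = -3 − (z₀ + w) = (-3 − z₀) − w = -10 − w.
f(z) = 1/(-10 − w) = (1/(-10)) · 1/(1 − w/(-10)) = Σ_{n≥0} w^n / (-10)^(n+1).
So c_n = 1/(-10)^(n+1):
  c_0 = 1/(-10)^1 = -1/10.
  c_1 = 1/(-10)^2 = 1/100.
  c_2 = 1/(-10)^3 = -1/1000.
The series is valid for |w/d| < 1, i.e. |z − z₀| < |d|.
Radius of convergence: R = |-3 − z₀| = |-10| = 10 (distance from z₀ to the singularity z = -3).

c_0 = -1/10, c_1 = 1/100, c_2 = -1/1000; R = 10.


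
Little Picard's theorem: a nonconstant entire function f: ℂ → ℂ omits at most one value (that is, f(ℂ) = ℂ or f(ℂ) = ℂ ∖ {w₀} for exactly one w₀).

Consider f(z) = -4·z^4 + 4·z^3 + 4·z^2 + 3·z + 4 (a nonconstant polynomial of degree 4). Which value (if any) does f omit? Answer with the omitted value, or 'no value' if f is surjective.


Little Picard bounds the complement of f(ℂ) to at most one point.
For every w ∈ ℂ, the equation p(z) − w = 0 is a nonconstant polynomial in z and hence has at least one root by the fundamental theorem of algebra. So p is surjective onto ℂ, omitting no value.

Omitted value: no value.


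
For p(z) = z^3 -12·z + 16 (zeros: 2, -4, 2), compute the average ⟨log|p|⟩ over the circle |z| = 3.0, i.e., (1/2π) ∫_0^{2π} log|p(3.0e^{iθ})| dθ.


Zeros: -4, 2, 2; r = 3.0.
Inside |z| < r: 2, 2. Outside (|z| ≥ r): -4.
p(0) = 16, so log|p(0)| = log(16) = 2.7726.
Apply Jensen: I(r) = log|p(0)| + Σ_k log(r/|z_k|), summed over zeros inside |z| < r.
  log(r/|z_k|) for z_k = 2: log(3.0/2) = 0.4055
  log(r/|z_k|) for z_k = 2: log(3.0/2) = 0.4055
  Outside zeros (-4) contribute nothing to the Jensen sum.
Sum over inside zeros: 0.8109.
I(r) = log|p(0)| + (inside sum) = 2.7726 + 0.8109 = 3.5835.
Note: since some zeros are outside |z| ≤ r, the simplified n·log(r) form does NOT apply — only the inside zeros contribute.

I(r) ≈ 3.5835.


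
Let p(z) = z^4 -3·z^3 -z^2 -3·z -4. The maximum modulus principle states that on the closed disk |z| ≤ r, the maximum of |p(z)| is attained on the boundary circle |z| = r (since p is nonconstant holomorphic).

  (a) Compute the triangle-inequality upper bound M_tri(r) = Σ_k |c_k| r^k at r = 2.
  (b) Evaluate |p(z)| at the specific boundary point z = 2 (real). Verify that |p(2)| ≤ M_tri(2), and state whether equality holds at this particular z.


Coefficients: c_0 = -4, c_1 = -3, c_2 = -1, c_3 = -3, c_4 = 1. Radius r = 2.
Part (a). Triangle bound: M_tri(r) = Σ_k |c_k| r^k
  = |-4|·2^0 + |-3|·2^1 + |-1|·2^2 + |-3|·2^3 + |1|·2^4
  = 4 + 6 + 4 + 24 + 16 = 54.
This bounds M(r) := max_{|z|=r} |p(z)| from above; equality holds iff all terms c_k z^k can be made to align in phase at a single z on |z|=r.
Part (b). At z = 2 (real, on the circle |z| = r):
  p(2) = (-4)·2^0 + (-3)·2^1 + (-1)·2^2 + (-3)·2^3 + (1)·2^4 = -22.
  |p(2)| = 22.
Check: |p(2)| = 22 ≤ 54 = M_tri(2). ✓ Equality does not hold at z = 2 (the coefficients have mixed signs, so the terms do not all align in phase there).

M_tri(2) = 54; |p(2)| = 22; equality at z=2: no.


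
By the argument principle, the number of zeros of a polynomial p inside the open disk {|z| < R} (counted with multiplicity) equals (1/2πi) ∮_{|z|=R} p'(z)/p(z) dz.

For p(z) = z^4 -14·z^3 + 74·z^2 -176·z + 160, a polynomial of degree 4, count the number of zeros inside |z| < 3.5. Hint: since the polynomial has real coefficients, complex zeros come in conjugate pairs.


The zeros of p are: 4, (3 + 1i), (3 - 1i), 4.
Their magnitudes are: 4, 3.162, 3.162, 4.
Zeros with |z| < R = 3.5: (3 + 1i), (3 - 1i).
Count = 2.
By the argument principle, (1/2πi) ∮_{|z|=R} p'(z)/p(z) dz equals exactly this count.

Number of zeros inside |z| < 3.5: 2.


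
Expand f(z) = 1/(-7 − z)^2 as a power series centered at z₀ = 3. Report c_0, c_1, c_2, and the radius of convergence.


Let w = z − z₀, so z = z₀ + w.
Then -7 − z = -7 − (z₀ + w) = (-7 − z₀) − w = -10 − w.
f(z) = 1/(-10 − w)^2 = (1/(-10)^2) · (1 − w/(-10))^{−2}.
By the binomial series (1−u)^{−2} = Σ_{n≥0} C(n+1, 1) u^n for |u|<1, with u = w/(-10):
  c_n = C(n+1, 1) / (-10)^(n+2).
  c_0 = 1/(-10)^2 = 1/100.
  c_1 = 2/(-10)^3 = -1/500.
  c_2 = 3/(-10)^4 = 3/10000.
The series is valid for |w/d| < 1, i.e. |z − z₀| < |d|.
Radius of convergence: R = |-7 − z₀| = |-10| = 10 (distance from z₀ to the singularity z = -7).

c_0 = 1/100, c_1 = -1/500, c_2 = 3/10000; R = 10.


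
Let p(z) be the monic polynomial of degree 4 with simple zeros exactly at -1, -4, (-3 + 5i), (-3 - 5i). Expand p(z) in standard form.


The polynomial is p(z) = ∏_{α ∈ S} (z − α), where S = {-1, -4, (-3 + 5i), (-3 - 5i)}.
Expanding the product yields: p(z) = z^4 + 11·z^3 + 68·z^2 + 194·z + 136.
Note conjugate pairs combine to real quadratics: (z − (-3+5i))(z − (-3−5i)) = z² + 6z + 34.
The resulting polynomial has degree 4 and real coefficients as required.

p(z) = z^4 + 11·z^3 + 68·z^2 + 194·z + 136.


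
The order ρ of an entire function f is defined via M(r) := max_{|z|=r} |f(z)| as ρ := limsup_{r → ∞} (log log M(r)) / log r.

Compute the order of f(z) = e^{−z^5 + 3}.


|e^{−z^5 + 3}| = e^{Re(-1·z^5) + 3} ≤ e^{1|z|^5 + 3} = e^{1r^5 + 3} on |z| = r, so ρ ≤ 5. Choosing z on |z|=r so that -1·z^5 is real positive (always possible by picking arg z appropriately) gives |f(z)| = e^{1r^5 + 3}, matching the bound. The additive constant 3 does not affect log log M(r) ~ 5·log r. Hence ρ = 5.
Therefore ρ = 5.

Order ρ = 5.


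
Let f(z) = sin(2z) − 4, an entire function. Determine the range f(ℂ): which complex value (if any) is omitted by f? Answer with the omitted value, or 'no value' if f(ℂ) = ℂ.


Little Picard bounds the complement of f(ℂ) to at most one point.
sin is entire and surjective onto ℂ: for every w ∈ ℂ, sin(ζ) = w has a solution ζ ∈ ℂ (e.g., via the complex inverse arcsin). With ζ = 2z this gives z = ζ/(2). Then 1·sin(2z) takes every value in 1·ℂ = ℂ, and adding -4 is a bijection of ℂ. So f is surjective and omits no value. (Note: only on the real line is sin bounded by [−1, 1].)

Omitted value: no value.


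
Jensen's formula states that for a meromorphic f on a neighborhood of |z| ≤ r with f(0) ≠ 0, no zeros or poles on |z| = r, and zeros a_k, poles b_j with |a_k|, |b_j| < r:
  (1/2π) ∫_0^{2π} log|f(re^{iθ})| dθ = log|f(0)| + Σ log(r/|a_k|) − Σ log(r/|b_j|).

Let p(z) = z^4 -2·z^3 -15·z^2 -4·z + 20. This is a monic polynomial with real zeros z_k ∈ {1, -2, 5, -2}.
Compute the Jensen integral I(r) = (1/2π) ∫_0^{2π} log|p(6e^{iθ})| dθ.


Zeros: -2, -2, 1, 5; r = 6.
Inside |z| < r: -2, -2, 1, 5. Outside (|z| ≥ r): ∅.
p(0) = 20, so log|p(0)| = log(20) = 2.9957.
Apply Jensen: I(r) = log|p(0)| + Σ_k log(r/|z_k|), summed over zeros inside |z| < r.
  log(r/|z_k|) for z_k = 1: log(6/1) = 1.7918
  log(r/|z_k|) for z_k = -2: log(6/2) = 1.0986
  log(r/|z_k|) for z_k = 5: log(6/5) = 0.1823
  log(r/|z_k|) for z_k = -2: log(6/2) = 1.0986
Sum over inside zeros: 4.1713.
I(r) = log|p(0)| + (inside sum) = 2.9957 + 4.1713 = 7.1670.
Closed form (all zeros inside, monic): I(r) = n·log(r) = 4·log(6) = 7.1670. ✓

I(r) ≈ 7.1670.


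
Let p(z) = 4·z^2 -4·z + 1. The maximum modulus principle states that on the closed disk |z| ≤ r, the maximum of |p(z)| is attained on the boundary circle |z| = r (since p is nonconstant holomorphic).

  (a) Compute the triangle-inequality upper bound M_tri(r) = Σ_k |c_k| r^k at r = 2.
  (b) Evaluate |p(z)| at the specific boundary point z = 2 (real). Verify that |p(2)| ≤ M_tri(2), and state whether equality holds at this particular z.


Coefficients: c_0 = 1, c_1 = -4, c_2 = 4. Radius r = 2.
Part (a). Triangle bound: M_tri(r) = Σ_k |c_k| r^k
  = |1|·2^0 + |-4|·2^1 + |4|·2^2
  = 1 + 8 + 16 = 25.
This bounds M(r) := max_{|z|=r} |p(z)| from above; equality holds iff all terms c_k z^k can be made to align in phase at a single z on |z|=r.
Part (b). At z = 2 (real, on the circle |z| = r):
  p(2) = (1)·2^0 + (-4)·2^1 + (4)·2^2 = 9.
  |p(2)| = 9.
Check: |p(2)| = 9 ≤ 25 = M_tri(2). ✓ Equality does not hold at z = 2 (the coefficients have mixed signs, so the terms do not all align in phase there).

M_tri(2) = 25; |p(2)| = 9; equality at z=2: no.


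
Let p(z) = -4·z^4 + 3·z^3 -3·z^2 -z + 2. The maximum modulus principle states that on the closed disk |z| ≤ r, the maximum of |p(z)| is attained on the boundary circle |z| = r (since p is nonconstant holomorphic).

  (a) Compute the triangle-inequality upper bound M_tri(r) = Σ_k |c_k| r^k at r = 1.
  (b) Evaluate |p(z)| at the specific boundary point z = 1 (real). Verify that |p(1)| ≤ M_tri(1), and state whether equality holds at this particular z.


Coefficients: c_0 = 2, c_1 = -1, c_2 = -3, c_3 = 3, c_4 = -4. Radius r = 1.
Part (a). Triangle bound: M_tri(r) = Σ_k |c_k| r^k
  = |2|·1^0 + |-1|·1^1 + |-3|·1^2 + |3|·1^3 + |-4|·1^4
  = 2 + 1 + 3 + 3 + 4 = 13.
This bounds M(r) := max_{|z|=r} |p(z)| from above; equality holds iff all terms c_k z^k can be made to align in phase at a single z on |z|=r.
Part (b). At z = 1 (real, on the circle |z| = r):
  p(1) = (2)·1^0 + (-1)·1^1 + (-3)·1^2 + (3)·1^3 + (-4)·1^4 = -3.
  |p(1)| = 3.
Check: |p(1)| = 3 ≤ 13 = M_tri(1). ✓ Equality does not hold at z = 1 (the coefficients have mixed signs, so the terms do not all align in phase there).

M_tri(1) = 13; |p(1)| = 3; equality at z=1: no.


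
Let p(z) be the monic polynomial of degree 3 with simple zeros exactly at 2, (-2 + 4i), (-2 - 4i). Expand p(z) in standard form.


The polynomial is p(z) = ∏_{α ∈ S} (z − α), where S = {2, (-2 + 4i), (-2 - 4i)}.
Expanding the product yields: p(z) = z^3 + 2·z^2 + 12·z -40.
Note conjugate pairs combine to real quadratics: (z − (-2+4i))(z − (-2−4i)) = z² + 4z + 20.
The resulting polynomial has degree 3 and real coefficients as required.

p(z) = z^3 + 2·z^2 + 12·z -40.


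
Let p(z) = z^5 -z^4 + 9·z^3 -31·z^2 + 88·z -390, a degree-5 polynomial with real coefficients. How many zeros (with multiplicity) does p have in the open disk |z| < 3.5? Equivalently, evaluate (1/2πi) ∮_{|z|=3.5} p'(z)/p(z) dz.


The zeros of p are: 3, (-2 + 3i), (-2 - 3i), (1 + 3i), (1 - 3i).
Their magnitudes are: 3, 3.606, 3.606, 3.162, 3.162.
Zeros with |z| < R = 3.5: 3, (1 + 3i), (1 - 3i).
Count = 3.
By the argument principle, (1/2πi) ∮_{|z|=R} p'(z)/p(z) dz equals exactly this count.

Number of zeros inside |z| < 3.5: 3.


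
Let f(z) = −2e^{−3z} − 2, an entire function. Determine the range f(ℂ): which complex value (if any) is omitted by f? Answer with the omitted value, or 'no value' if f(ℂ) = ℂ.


Little Picard bounds the complement of f(ℂ) to at most one point.
e^{−3z} is never zero on ℂ, so -2·e^{−3z} takes every value in ℂ ∖ {0}. Adding -2 shifts the range to ℂ ∖ {-2}. Thus f omits exactly the value -2.

Omitted value: -2.


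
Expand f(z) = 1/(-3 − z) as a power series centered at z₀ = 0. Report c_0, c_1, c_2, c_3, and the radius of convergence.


Let w = z − z₀, so z = z₀ + w.
Then -3 − z = -3 − (z₀ + w) = (-3 − z₀) − w = -3 − w.
f(z) = 1/(-3 − w) = (1/(-3)) · 1/(1 − w/(-3)) = Σ_{n≥0} w^n / (-3)^(n+1).
So c_n = 1/(-3)^(n+1):
  c_0 = 1/(-3)^1 = -1/3.
  c_1 = 1/(-3)^2 = 1/9.
  c_2 = 1/(-3)^3 = -1/27.
  c_3 = 1/(-3)^4 = 1/81.
The series is valid for |w/d| < 1, i.e. |z − z₀| < |d|.
Radius of convergence: R = |-3 − z₀| = |-3| = 3 (distance from z₀ to the singularity z = -3).

c_0 = -1/3, c_1 = 1/9, c_2 = -1/27, c_3 = 1/81; R = 3.


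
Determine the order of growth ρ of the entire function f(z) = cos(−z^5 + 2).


Write cos(w) = (e^{iw} ± e^{−iw})/(2 or 2i), so |cos(w)| ≤ e^{|w|}. With w = −z^5 + 2, |w| ≤ 1r^5 + 2 on |z|=r, giving M(r) ≤ e^{1r^5 + 2} and ρ ≤ 5. For the lower bound, choose z on |z|=r with -1z^5 purely imaginary of modulus 1r^5; then |cos(−z^5 + 2)| grows like e^{1r^5}/2, so ρ ≥ 5. Hence ρ = 5.
Therefore ρ = 5.

Order ρ = 5.


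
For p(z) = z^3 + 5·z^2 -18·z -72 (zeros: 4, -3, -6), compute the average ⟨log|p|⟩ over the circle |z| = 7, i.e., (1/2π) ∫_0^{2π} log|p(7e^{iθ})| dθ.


Zeros: -6, -3, 4; r = 7.
Inside |z| < r: -6, -3, 4. Outside (|z| ≥ r): ∅.
p(0) = -72, so log|p(0)| = log(72) = 4.2767.
Apply Jensen: I(r) = log|p(0)| + Σ_k log(r/|z_k|), summed over zeros inside |z| < r.
  log(r/|z_k|) for z_k = 4: log(7/4) = 0.5596
  log(r/|z_k|) for z_k = -3: log(7/3) = 0.8473
  log(r/|z_k|) for z_k = -6: log(7/6) = 0.1542
Sum over inside zeros: 1.5611.
I(r) = log|p(0)| + (inside sum) = 4.2767 + 1.5611 = 5.8377.
Closed form (all zeros inside, monic): I(r) = n·log(r) = 3·log(7) = 5.8377. ✓

I(r) ≈ 5.8377.


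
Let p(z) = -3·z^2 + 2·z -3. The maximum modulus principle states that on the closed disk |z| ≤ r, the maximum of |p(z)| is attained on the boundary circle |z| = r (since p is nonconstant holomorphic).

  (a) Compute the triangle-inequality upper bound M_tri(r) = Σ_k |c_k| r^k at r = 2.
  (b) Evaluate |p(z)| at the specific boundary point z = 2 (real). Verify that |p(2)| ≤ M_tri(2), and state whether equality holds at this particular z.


Coefficients: c_0 = -3, c_1 = 2, c_2 = -3. Radius r = 2.
Part (a). Triangle bound: M_tri(r) = Σ_k |c_k| r^k
  = |-3|·2^0 + |2|·2^1 + |-3|·2^2
  = 3 + 4 + 12 = 19.
This bounds M(r) := max_{|z|=r} |p(z)| from above; equality holds iff all terms c_k z^k can be made to align in phase at a single z on |z|=r.
Part (b). At z = 2 (real, on the circle |z| = r):
  p(2) = (-3)·2^0 + (2)·2^1 + (-3)·2^2 = -11.
  |p(2)| = 11.
Check: |p(2)| = 11 ≤ 19 = M_tri(2). ✓ Equality does not hold at z = 2 (the coefficients have mixed signs, so the terms do not all align in phase there).

M_tri(2) = 19; |p(2)| = 11; equality at z=2: no.


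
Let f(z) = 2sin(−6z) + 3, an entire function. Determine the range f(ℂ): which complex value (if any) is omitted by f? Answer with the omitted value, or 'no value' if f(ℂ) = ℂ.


Little Picard bounds the complement of f(ℂ) to at most one point.
sin is entire and surjective onto ℂ: for every w ∈ ℂ, sin(ζ) = w has a solution ζ ∈ ℂ (e.g., via the complex inverse arcsin). With ζ = −6z this gives z = ζ/(-6). Then 2·sin(−6z) takes every value in 2·ℂ = ℂ, and adding 3 is a bijection of ℂ. So f is surjective and omits no value. (Note: only on the real line is sin bounded by [−1, 1].)

Omitted value: no value.


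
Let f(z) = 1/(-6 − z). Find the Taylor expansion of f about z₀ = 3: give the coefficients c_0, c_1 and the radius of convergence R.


Let w = z − z₀, so z = z₀ + w.
Then -6 − z = -6 − (z₀ + w) = (-6 − z₀) − w = -9 − w.
f(z) = 1/(-9 − w) = (1/(-9)) · 1/(1 − w/(-9)) = Σ_{n≥0} w^n / (-9)^(n+1).
So c_n = 1/(-9)^(n+1):
  c_0 = 1/(-9)^1 = -1/9.
  c_1 = 1/(-9)^2 = 1/81.
The series is valid for |w/d| < 1, i.e. |z − z₀| < |d|.
Radius of convergence: R = |-6 − z₀| = |-9| = 9 (distance from z₀ to the singularity z = -6).

c_0 = -1/9, c_1 = 1/81; R = 9.


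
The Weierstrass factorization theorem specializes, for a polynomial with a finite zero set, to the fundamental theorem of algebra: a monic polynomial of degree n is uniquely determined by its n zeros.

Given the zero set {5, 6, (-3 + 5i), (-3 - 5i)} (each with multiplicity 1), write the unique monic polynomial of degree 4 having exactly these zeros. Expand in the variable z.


The polynomial is p(z) = ∏_{α ∈ S} (z − α), where S = {5, 6, (-3 + 5i), (-3 - 5i)}.
Expanding the product yields: p(z) = z^4 -5·z^3 -2·z^2 -194·z + 1020.
Note conjugate pairs combine to real quadratics: (z − (-3+5i))(z − (-3−5i)) = z² + 6z + 34.
The resulting polynomial has degree 4 and real coefficients as required.

p(z) = z^4 -5·z^3 -2·z^2 -194·z + 1020.


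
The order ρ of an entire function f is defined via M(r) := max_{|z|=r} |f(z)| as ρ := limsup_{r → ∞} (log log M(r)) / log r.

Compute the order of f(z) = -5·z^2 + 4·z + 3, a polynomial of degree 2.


|f(z)| ≤ Σ|c_k|·r^k = O(r^2) as r → ∞. Polynomial growth is O(e^{r^ε}) for every ε > 0 (since r^2/e^{r^ε} → 0), so ρ ≤ ε for all ε > 0, i.e. ρ = 0. Every nonconstant polynomial has order 0.
Therefore ρ = 0.

Order ρ = 0.


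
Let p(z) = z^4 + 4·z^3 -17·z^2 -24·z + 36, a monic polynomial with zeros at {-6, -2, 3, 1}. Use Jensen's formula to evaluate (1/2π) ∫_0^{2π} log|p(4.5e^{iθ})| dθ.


Zeros: -6, -2, 1, 3; r = 4.5.
Inside |z| < r: -2, 1, 3. Outside (|z| ≥ r): -6.
p(0) = 36, so log|p(0)| = log(36) = 3.5835.
Apply Jensen: I(r) = log|p(0)| + Σ_k log(r/|z_k|), summed over zeros inside |z| < r.
  log(r/|z_k|) for z_k = -2: log(4.5/2) = 0.8109
  log(r/|z_k|) for z_k = 3: log(4.5/3) = 0.4055
  log(r/|z_k|) for z_k = 1: log(4.5/1) = 1.5041
  Outside zeros (-6) contribute nothing to the Jensen sum.
Sum over inside zeros: 2.7205.
I(r) = log|p(0)| + (inside sum) = 3.5835 + 2.7205 = 6.3040.
Note: since some zeros are outside |z| ≤ r, the simplified n·log(r) form does NOT apply — only the inside zeros contribute.

I(r) ≈ 6.3040.


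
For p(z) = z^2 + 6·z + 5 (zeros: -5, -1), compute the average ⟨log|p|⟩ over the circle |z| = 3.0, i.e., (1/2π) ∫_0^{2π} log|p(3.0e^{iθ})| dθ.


Zeros: -5, -1; r = 3.0.
Inside |z| < r: -1. Outside (|z| ≥ r): -5.
p(0) = 5, so log|p(0)| = log(5) = 1.6094.
Apply Jensen: I(r) = log|p(0)| + Σ_k log(r/|z_k|), summed over zeros inside |z| < r.
  log(r/|z_k|) for z_k = -1: log(3.0/1) = 1.0986
  Outside zeros (-5) contribute nothing to the Jensen sum.
Sum over inside zeros: 1.0986.
I(r) = log|p(0)| + (inside sum) = 1.6094 + 1.0986 = 2.7081.
Note: since some zeros are outside |z| ≤ r, the simplified n·log(r) form does NOT apply — only the inside zeros contribute.

I(r) ≈ 2.7081.


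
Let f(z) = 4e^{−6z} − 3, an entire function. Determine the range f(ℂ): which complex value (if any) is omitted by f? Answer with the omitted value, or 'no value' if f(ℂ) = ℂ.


Little Picard bounds the complement of f(ℂ) to at most one point.
e^{−6z} is never zero on ℂ, so 4·e^{−6z} takes every value in ℂ ∖ {0}. Adding -3 shifts the range to ℂ ∖ {-3}. Thus f omits exactly the value -3.

Omitted value: -3.


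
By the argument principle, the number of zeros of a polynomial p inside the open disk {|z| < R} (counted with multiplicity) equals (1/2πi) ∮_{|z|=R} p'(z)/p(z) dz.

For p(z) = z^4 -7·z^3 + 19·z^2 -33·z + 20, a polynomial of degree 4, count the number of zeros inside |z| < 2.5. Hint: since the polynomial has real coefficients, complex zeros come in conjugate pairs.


The zeros of p are: 1, 4, (1 + 2i), (1 - 2i).
Their magnitudes are: 1, 4, 2.236, 2.236.
Zeros with |z| < R = 2.5: 1, (1 + 2i), (1 - 2i).
Count = 3.
By the argument principle, (1/2πi) ∮_{|z|=R} p'(z)/p(z) dz equals exactly this count.

Number of zeros inside |z| < 2.5: 3.


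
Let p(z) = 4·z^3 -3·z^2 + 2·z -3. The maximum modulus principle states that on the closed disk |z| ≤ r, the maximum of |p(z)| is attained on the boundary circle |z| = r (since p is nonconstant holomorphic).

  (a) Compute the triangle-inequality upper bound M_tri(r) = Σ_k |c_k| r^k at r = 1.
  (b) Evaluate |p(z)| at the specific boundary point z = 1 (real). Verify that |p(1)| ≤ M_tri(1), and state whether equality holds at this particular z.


Coefficients: c_0 = -3, c_1 = 2, c_2 = -3, c_3 = 4. Radius r = 1.
Part (a). Triangle bound: M_tri(r) = Σ_k |c_k| r^k
  = |-3|·1^0 + |2|·1^1 + |-3|·1^2 + |4|·1^3
  = 3 + 2 + 3 + 4 = 12.
This bounds M(r) := max_{|z|=r} |p(z)| from above; equality holds iff all terms c_k z^k can be made to align in phase at a single z on |z|=r.
Part (b). At z = 1 (real, on the circle |z| = r):
  p(1) = (-3)·1^0 + (2)·1^1 + (-3)·1^2 + (4)·1^3 = 0.
  |p(1)| = 0.
Check: |p(1)| = 0 ≤ 12 = M_tri(1). ✓ Equality does not hold at z = 1 (the coefficients have mixed signs, so the terms do not all align in phase there).

M_tri(1) = 12; |p(1)| = 0; equality at z=1: no.


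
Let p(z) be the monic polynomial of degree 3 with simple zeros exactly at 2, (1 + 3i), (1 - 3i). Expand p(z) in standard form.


The polynomial is p(z) = ∏_{α ∈ S} (z − α), where S = {2, (1 + 3i), (1 - 3i)}.
Expanding the product yields: p(z) = z^3 -4·z^2 + 14·z -20.
Note conjugate pairs combine to real quadratics: (z − (1+3i))(z − (1−3i)) = z² − 2z + 10.
The resulting polynomial has degree 3 and real coefficients as required.

p(z) = z^3 -4·z^2 + 14·z -20.


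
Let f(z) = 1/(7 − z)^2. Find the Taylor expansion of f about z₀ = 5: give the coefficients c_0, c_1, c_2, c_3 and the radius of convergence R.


Let w = z − z₀, so z = z₀ + w.
Then 7 − z = 7 − (z₀ + w) = (7 − z₀) − w = 2 − w.
f(z) = 1/(2 − w)^2 = (1/(2)^2) · (1 − w/(2))^{−2}.
By the binomial series (1−u)^{−2} = Σ_{n≥0} C(n+1, 1) u^n for |u|<1, with u = w/(2):
  c_n = C(n+1, 1) / (2)^(n+2).
  c_0 = 1/(2)^2 = 1/4.
  c_1 = 2/(2)^3 = 1/4.
  c_2 = 3/(2)^4 = 3/16.
  c_3 = 4/(2)^5 = 1/8.
The series is valid for |w/d| < 1, i.e. |z − z₀| < |d|.
Radius of convergence: R = |7 − z₀| = |2| = 2 (distance from z₀ to the singularity z = 7).

c_0 = 1/4, c_1 = 1/4, c_2 = 3/16, c_3 = 1/8; R = 2.


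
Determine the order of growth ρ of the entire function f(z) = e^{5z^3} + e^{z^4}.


Each summand is entire of order 3 and 4 respectively (as in the single-exponential case). The order of a sum is at most the max of the orders, so ρ ≤ 4. For the lower bound: on |z|=r choose arg z so that 1z^4 is real positive; then |e^{1z^4}| = e^{1r^4} while |e^{5z^3}| ≤ e^{5r^3} = o(e^{1r^4}). So |f| ≥ e^{1r^4}(1 − o(1)) and ρ ≥ 4. Hence ρ = max(3, 4) = 4.
Therefore ρ = 4.

Order ρ = 4.


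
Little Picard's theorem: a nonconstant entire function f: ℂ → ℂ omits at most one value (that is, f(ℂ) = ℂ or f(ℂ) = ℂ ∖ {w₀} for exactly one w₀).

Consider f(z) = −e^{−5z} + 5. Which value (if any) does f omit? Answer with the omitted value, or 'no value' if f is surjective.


Little Picard bounds the complement of f(ℂ) to at most one point.
e^{−5z} is never zero on ℂ, so -1·e^{−5z} takes every value in ℂ ∖ {0}. Adding 5 shifts the range to ℂ ∖ {5}. Thus f omits exactly the value 5.

Omitted value: 5.


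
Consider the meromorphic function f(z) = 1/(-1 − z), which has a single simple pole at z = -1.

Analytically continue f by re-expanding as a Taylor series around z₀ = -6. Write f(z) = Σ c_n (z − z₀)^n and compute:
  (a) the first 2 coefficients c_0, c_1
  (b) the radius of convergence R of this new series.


Let w = z − z₀, so z = z₀ + w.
Then -1 − z = -1 − (z₀ + w) = (-1 − z₀) − w = 5 − w.
f(z) = 1/(5 − w) = (1/(5)) · 1/(1 − w/(5)) = Σ_{n≥0} w^n / (5)^(n+1).
So c_n = 1/(5)^(n+1):
  c_0 = 1/(5)^1 = 1/5.
  c_1 = 1/(5)^2 = 1/25.
The series is valid for |w/d| < 1, i.e. |z − z₀| < |d|.
Radius of convergence: R = |-1 − z₀| = |5| = 5 (distance from z₀ to the singularity z = -1).

c_0 = 1/5, c_1 = 1/25; R = 5.


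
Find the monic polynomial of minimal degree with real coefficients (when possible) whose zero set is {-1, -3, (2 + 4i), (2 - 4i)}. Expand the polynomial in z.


The polynomial is p(z) = ∏_{α ∈ S} (z − α), where S = {-1, -3, (2 + 4i), (2 - 4i)}.
Expanding the product yields: p(z) = z^4 + 7·z^2 + 68·z + 60.
Note conjugate pairs combine to real quadratics: (z − (2+4i))(z − (2−4i)) = z² − 4z + 20.
The resulting polynomial has degree 4 and real coefficients as required.

p(z) = z^4 + 7·z^2 + 68·z + 60.


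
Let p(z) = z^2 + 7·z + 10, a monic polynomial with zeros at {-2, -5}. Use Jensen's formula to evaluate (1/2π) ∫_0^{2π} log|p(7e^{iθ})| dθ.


Zeros: -5, -2; r = 7.
Inside |z| < r: -5, -2. Outside (|z| ≥ r): ∅.
p(0) = 10, so log|p(0)| = log(10) = 2.3026.
Apply Jensen: I(r) = log|p(0)| + Σ_k log(r/|z_k|), summed over zeros inside |z| < r.
  log(r/|z_k|) for z_k = -2: log(7/2) = 1.2528
  log(r/|z_k|) for z_k = -5: log(7/5) = 0.3365
Sum over inside zeros: 1.5892.
I(r) = log|p(0)| + (inside sum) = 2.3026 + 1.5892 = 3.8918.
Closed form (all zeros inside, monic): I(r) = n·log(r) = 2·log(7) = 3.8918. ✓

I(r) ≈ 3.8918.


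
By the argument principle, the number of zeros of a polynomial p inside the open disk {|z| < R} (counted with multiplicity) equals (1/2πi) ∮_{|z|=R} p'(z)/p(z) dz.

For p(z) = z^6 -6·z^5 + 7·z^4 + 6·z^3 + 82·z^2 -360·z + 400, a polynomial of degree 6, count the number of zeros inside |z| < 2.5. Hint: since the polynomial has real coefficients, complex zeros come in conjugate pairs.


The zeros of p are: (-2 + 2i), (-2 - 2i), (2 + 1i), (2 - 1i), (3 + 1i), (3 - 1i).
Their magnitudes are: 2.828, 2.828, 2.236, 2.236, 3.162, 3.162.
Zeros with |z| < R = 2.5: (2 + 1i), (2 - 1i).
Count = 2.
By the argument principle, (1/2πi) ∮_{|z|=R} p'(z)/p(z) dz equals exactly this count.

Number of zeros inside |z| < 2.5: 2.


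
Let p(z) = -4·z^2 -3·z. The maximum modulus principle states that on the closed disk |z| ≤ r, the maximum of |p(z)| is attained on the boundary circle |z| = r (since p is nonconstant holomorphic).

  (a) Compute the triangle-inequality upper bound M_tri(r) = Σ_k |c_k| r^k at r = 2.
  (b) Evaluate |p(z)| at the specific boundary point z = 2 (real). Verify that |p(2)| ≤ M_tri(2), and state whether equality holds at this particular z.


Coefficients: c_0 = 0, c_1 = -3, c_2 = -4. Radius r = 2.
Part (a). Triangle bound: M_tri(r) = Σ_k |c_k| r^k
  = |0|·2^0 + |-3|·2^1 + |-4|·2^2
  = 0 + 6 + 16 = 22.
This bounds M(r) := max_{|z|=r} |p(z)| from above; equality holds iff all terms c_k z^k can be made to align in phase at a single z on |z|=r.
Part (b). At z = 2 (real, on the circle |z| = r):
  p(2) = (0)·2^0 + (-3)·2^1 + (-4)·2^2 = -22.
  |p(2)| = 22.
Since all nonzero coefficients share the same sign, |p(2)| = 22 = M_tri(2); the triangle bound is attained at z = 2, so in fact M(r) = 22.

M_tri(2) = 22; |p(2)| = 22; equality at z=2: yes.


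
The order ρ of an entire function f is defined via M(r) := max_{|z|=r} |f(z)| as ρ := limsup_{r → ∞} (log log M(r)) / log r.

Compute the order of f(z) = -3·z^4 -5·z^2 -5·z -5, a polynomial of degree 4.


|f(z)| ≤ Σ|c_k|·r^k = O(r^4) as r → ∞. Polynomial growth is O(e^{r^ε}) for every ε > 0 (since r^4/e^{r^ε} → 0), so ρ ≤ ε for all ε > 0, i.e. ρ = 0. Every nonconstant polynomial has order 0.
Therefore ρ = 0.

Order ρ = 0.


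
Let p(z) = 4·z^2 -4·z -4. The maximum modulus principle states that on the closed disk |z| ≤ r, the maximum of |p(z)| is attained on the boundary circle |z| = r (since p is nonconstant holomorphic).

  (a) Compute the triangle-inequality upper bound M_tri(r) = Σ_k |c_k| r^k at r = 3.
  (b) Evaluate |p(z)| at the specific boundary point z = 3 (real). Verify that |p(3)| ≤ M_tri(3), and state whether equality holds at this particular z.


Coefficients: c_0 = -4, c_1 = -4, c_2 = 4. Radius r = 3.
Part (a). Triangle bound: M_tri(r) = Σ_k |c_k| r^k
  = |-4|·3^0 + |-4|·3^1 + |4|·3^2
  = 4 + 12 + 36 = 52.
This bounds M(r) := max_{|z|=r} |p(z)| from above; equality holds iff all terms c_k z^k can be made to align in phase at a single z on |z|=r.
Part (b). At z = 3 (real, on the circle |z| = r):
  p(3) = (-4)·3^0 + (-4)·3^1 + (4)·3^2 = 20.
  |p(3)| = 20.
Check: |p(3)| = 20 ≤ 52 = M_tri(3). ✓ Equality does not hold at z = 3 (the coefficients have mixed signs, so the terms do not all align in phase there).

M_tri(3) = 52; |p(3)| = 20; equality at z=3: no.


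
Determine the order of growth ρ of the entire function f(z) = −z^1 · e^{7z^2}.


M(r) = max_{|z|=r} |-1|·|z|^1·|e^{7z^2}| = 1·r^1 · e^{7r^2} (the factors attain their maxima compatibly on |z|=r). Then log M(r) = log 1 + 1·log r + 7r^2, dominated by the last term, so log log M(r) ~ 2·log r. The polynomial factor -1z^1 contributes only a log r term and does not affect the order. ρ = 2.
Therefore ρ = 2.

Order ρ = 2.


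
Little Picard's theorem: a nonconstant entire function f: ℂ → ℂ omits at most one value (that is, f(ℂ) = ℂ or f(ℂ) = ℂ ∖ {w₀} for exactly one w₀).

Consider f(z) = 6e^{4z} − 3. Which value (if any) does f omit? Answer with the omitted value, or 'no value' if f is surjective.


Little Picard bounds the complement of f(ℂ) to at most one point.
e^{4z} is never zero on ℂ, so 6·e^{4z} takes every value in ℂ ∖ {0}. Adding -3 shifts the range to ℂ ∖ {-3}. Thus f omits exactly the value -3.

Omitted value: -3.


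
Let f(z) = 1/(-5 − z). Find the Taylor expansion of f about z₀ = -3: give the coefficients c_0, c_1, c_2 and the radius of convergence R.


Let w = z − z₀, so z = z₀ + w.
Then -5 − z = -5 − (z₀ + w) = (-5 − z₀) − w = -2 − w.
f(z) = 1/(-2 − w) = (1/(-2)) · 1/(1 − w/(-2)) = Σ_{n≥0} w^n / (-2)^(n+1).
So c_n = 1/(-2)^(n+1):
  c_0 = 1/(-2)^1 = -1/2.
  c_1 = 1/(-2)^2 = 1/4.
  c_2 = 1/(-2)^3 = -1/8.
The series is valid for |w/d| < 1, i.e. |z − z₀| < |d|.
Radius of convergence: R = |-5 − z₀| = |-2| = 2 (distance from z₀ to the singularity z = -5).

c_0 = -1/2, c_1 = 1/4, c_2 = -1/8; R = 2.


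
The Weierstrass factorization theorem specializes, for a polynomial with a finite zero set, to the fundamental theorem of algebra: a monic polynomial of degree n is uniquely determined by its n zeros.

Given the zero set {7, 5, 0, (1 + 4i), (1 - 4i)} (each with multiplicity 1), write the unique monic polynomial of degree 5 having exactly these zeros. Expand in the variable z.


The polynomial is p(z) = ∏_{α ∈ S} (z − α), where S = {7, 5, 0, (1 + 4i), (1 - 4i)}.
Expanding the product yields: p(z) = z^5 -14·z^4 + 76·z^3 -274·z^2 + 595·z.
Note conjugate pairs combine to real quadratics: (z − (1+4i))(z − (1−4i)) = z² − 2z + 17.
The resulting polynomial has degree 5 and real coefficients as required.

p(z) = z^5 -14·z^4 + 76·z^3 -274·z^2 + 595·z.


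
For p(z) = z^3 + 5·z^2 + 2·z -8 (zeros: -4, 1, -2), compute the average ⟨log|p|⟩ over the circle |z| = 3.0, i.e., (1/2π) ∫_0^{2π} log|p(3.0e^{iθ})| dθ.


Zeros: -4, -2, 1; r = 3.0.
Inside |z| < r: -2, 1. Outside (|z| ≥ r): -4.
p(0) = -8, so log|p(0)| = log(8) = 2.0794.
Apply Jensen: I(r) = log|p(0)| + Σ_k log(r/|z_k|), summed over zeros inside |z| < r.
  log(r/|z_k|) for z_k = 1: log(3.0/1) = 1.0986
  log(r/|z_k|) for z_k = -2: log(3.0/2) = 0.4055
  Outside zeros (-4) contribute nothing to the Jensen sum.
Sum over inside zeros: 1.5041.
I(r) = log|p(0)| + (inside sum) = 2.0794 + 1.5041 = 3.5835.
Note: since some zeros are outside |z| ≤ r, the simplified n·log(r) form does NOT apply — only the inside zeros contribute.

I(r) ≈ 3.5835.


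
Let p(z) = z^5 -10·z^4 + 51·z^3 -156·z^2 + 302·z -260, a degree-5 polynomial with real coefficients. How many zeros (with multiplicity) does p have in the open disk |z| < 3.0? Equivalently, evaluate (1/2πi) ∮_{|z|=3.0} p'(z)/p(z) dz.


The zeros of p are: 2, (3 + 2i), (3 - 2i), (1 + 3i), (1 - 3i).
Their magnitudes are: 2, 3.606, 3.606, 3.162, 3.162.
Zeros with |z| < R = 3.0: 2.
Count = 1.
By the argument principle, (1/2πi) ∮_{|z|=R} p'(z)/p(z) dz equals exactly this count.

Number of zeros inside |z| < 3.0: 1.


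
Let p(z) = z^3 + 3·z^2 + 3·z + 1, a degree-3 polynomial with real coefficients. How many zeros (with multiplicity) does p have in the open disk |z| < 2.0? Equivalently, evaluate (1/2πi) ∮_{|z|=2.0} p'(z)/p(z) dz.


The zeros of p are: -1, -1, -1.
Their magnitudes are: 1, 1, 1.
Zeros with |z| < R = 2.0: -1, -1, -1.
Count = 3.
By the argument principle, (1/2πi) ∮_{|z|=R} p'(z)/p(z) dz equals exactly this count.

Number of zeros inside |z| < 2.0: 3.


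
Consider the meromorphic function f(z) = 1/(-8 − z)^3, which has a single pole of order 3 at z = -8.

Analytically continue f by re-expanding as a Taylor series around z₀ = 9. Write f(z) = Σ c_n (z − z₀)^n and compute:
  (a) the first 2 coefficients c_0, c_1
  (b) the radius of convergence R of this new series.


Let w = z − z₀, so z = z₀ + w.
Then -8 − z = -8 − (z₀ + w) = (-8 − z₀) − w = -17 − w.
f(z) = 1/(-17 − w)^3 = (1/(-17)^3) · (1 − w/(-17))^{−3}.
By the binomial series (1−u)^{−3} = Σ_{n≥0} C(n+2, 2) u^n for |u|<1, with u = w/(-17):
  c_n = C(n+2, 2) / (-17)^(n+3).
  c_0 = 1/(-17)^3 = -1/4913.
  c_1 = 3/(-17)^4 = 3/83521.
The series is valid for |w/d| < 1, i.e. |z − z₀| < |d|.
Radius of convergence: R = |-8 − z₀| = |-17| = 17 (distance from z₀ to the singularity z = -8).

c_0 = -1/4913, c_1 = 3/83521; R = 17.


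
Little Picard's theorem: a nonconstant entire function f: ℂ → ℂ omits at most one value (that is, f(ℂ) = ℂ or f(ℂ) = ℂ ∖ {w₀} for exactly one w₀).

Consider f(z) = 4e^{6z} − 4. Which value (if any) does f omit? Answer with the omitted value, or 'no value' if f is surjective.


Little Picard bounds the complement of f(ℂ) to at most one point.
e^{6z} is never zero on ℂ, so 4·e^{6z} takes every value in ℂ ∖ {0}. Adding -4 shifts the range to ℂ ∖ {-4}. Thus f omits exactly the value -4.

Omitted value: -4.


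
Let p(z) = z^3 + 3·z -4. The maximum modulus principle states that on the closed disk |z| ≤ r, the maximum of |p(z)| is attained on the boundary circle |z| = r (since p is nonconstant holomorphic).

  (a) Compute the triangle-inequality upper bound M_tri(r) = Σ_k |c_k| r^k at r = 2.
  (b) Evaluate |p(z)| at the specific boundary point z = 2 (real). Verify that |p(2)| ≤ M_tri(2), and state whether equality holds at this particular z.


Coefficients: c_0 = -4, c_1 = 3, c_2 = 0, c_3 = 1. Radius r = 2.
Part (a). Triangle bound: M_tri(r) = Σ_k |c_k| r^k
  = |-4|·2^0 + |3|·2^1 + |0|·2^2 + |1|·2^3
  = 4 + 6 + 0 + 8 = 18.
This bounds M(r) := max_{|z|=r} |p(z)| from above; equality holds iff all terms c_k z^k can be made to align in phase at a single z on |z|=r.
Part (b). At z = 2 (real, on the circle |z| = r):
  p(2) = (-4)·2^0 + (3)·2^1 + (0)·2^2 + (1)·2^3 = 10.
  |p(2)| = 10.
Check: |p(2)| = 10 ≤ 18 = M_tri(2). ✓ Equality does not hold at z = 2 (the coefficients have mixed signs, so the terms do not all align in phase there).

M_tri(2) = 18; |p(2)| = 10; equality at z=2: no.


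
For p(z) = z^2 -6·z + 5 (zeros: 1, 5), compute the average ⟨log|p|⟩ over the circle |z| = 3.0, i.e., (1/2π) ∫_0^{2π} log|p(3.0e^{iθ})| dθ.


Zeros: 1, 5; r = 3.0.
Inside |z| < r: 1. Outside (|z| ≥ r): 5.
p(0) = 5, so log|p(0)| = log(5) = 1.6094.
Apply Jensen: I(r) = log|p(0)| + Σ_k log(r/|z_k|), summed over zeros inside |z| < r.
  log(r/|z_k|) for z_k = 1: log(3.0/1) = 1.0986
  Outside zeros (5) contribute nothing to the Jensen sum.
Sum over inside zeros: 1.0986.
I(r) = log|p(0)| + (inside sum) = 1.6094 + 1.0986 = 2.7081.
Note: since some zeros are outside |z| ≤ r, the simplified n·log(r) form does NOT apply — only the inside zeros contribute.

I(r) ≈ 2.7081.
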